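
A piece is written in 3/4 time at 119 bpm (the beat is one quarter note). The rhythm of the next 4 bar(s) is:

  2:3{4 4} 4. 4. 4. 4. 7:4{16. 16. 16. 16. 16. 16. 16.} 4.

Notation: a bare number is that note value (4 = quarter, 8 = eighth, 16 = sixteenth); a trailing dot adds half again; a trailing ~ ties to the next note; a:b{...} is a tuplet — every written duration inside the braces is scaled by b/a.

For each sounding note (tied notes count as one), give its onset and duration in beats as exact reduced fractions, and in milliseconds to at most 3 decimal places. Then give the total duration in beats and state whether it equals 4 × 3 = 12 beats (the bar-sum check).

1) 0.0ms=0b +756.303ms=3/2b
2) 756.303ms=3/2b +756.303ms=3/2b
3) 1512.605ms=3b +756.303ms=3/2b
4) 2268.908ms=9/2b +756.303ms=3/2b
5) 3025.21ms=6b +756.303ms=3/2b
6) 3781.513ms=15/2b +756.303ms=3/2b
7) 4537.815ms=9b +108.043ms=3/14b
8) 4645.858ms=129/14b +108.043ms=3/14b
9) 4753.902ms=66/7b +108.043ms=3/14b
10) 4861.945ms=135/14b +108.043ms=3/14b
11) 4969.988ms=69/7b +108.043ms=3/14b
12) 5078.031ms=141/14b +108.043ms=3/14b
13) 5186.074ms=72/7b +108.043ms=3/14b
14) 5294.118ms=21/2b +756.303ms=3/2b
Σ=12b of 12 (119bpm 3/4) — PASS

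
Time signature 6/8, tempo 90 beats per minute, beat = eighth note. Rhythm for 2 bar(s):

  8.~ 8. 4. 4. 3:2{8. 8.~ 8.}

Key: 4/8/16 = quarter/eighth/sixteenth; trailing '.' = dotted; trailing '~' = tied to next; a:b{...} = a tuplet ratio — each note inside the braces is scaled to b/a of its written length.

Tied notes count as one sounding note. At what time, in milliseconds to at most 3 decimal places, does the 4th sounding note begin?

note 4 onset = 9b = 6000.0ms

1. 0.0ms @ 0 + 2000.0ms (3)
2. 2000.0ms @ 3 + 2000.0ms (3)
3. 4000.0ms @ 6 + 2000.0ms (3)
4. 6000.0ms @ 9 + 666.667ms (1)
5. 6666.667ms @ 10 + 1333.333ms (2)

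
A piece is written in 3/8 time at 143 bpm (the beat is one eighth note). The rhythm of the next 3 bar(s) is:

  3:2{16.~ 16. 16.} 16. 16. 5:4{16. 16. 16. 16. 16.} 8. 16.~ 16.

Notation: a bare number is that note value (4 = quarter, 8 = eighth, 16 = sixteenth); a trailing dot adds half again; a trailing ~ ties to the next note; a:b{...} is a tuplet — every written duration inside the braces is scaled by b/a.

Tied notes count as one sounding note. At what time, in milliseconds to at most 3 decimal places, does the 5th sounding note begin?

note 5 onset = 3b = 1258.741ms

1. 0.0ms @ 0 + 419.58ms (1)
2. 419.58ms @ 1 + 209.79ms (1/2)
3. 629.371ms @ 3/2 + 314.685ms (3/4)
4. 944.056ms @ 9/4 + 314.685ms (3/4)
5. 1258.741ms @ 3 + 251.748ms (3/5)
6. 1510.49ms @ 18/5 + 251.748ms (3/5)
7. 1762.238ms @ 21/5 + 251.748ms (3/5)
8. 2013.986ms @ 24/5 + 251.748ms (3/5)
9. 2265.734ms @ 27/5 + 251.748ms (3/5)
10. 2517.483ms @ 6 + 629.371ms (3/2)
11. 3146.853ms @ 15/2 + 629.371ms (3/2)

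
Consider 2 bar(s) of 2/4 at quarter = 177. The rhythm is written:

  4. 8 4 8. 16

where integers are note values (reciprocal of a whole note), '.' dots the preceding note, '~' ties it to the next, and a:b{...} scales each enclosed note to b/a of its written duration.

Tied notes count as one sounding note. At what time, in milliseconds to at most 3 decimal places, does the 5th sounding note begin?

1. 0.0ms @ 0 + 508.475ms (3/2)
2. 508.475ms @ 3/2 + 169.492ms (1/2)
3. 677.966ms @ 2 + 338.983ms (1)
4. 1016.949ms @ 3 + 254.237ms (3/4)
5. 1271.186ms @ 15/4 + 84.746ms (1/4)

note 5 onset = 15/4b = 1271.186ms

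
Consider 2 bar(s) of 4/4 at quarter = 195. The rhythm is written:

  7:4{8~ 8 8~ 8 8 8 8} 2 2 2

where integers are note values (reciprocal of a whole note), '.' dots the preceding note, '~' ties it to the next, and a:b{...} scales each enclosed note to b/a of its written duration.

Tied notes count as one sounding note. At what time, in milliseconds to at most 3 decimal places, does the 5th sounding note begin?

note 5 onset = 12/7b = 527.473ms

1. 0.0ms @ 0 + 175.824ms (4/7)
2. 175.824ms @ 4/7 + 175.824ms (4/7)
3. 351.648ms @ 8/7 + 87.912ms (2/7)
4. 439.56ms @ 10/7 + 87.912ms (2/7)
5. 527.473ms @ 12/7 + 87.912ms (2/7)
6. 615.385ms @ 2 + 615.385ms (2)
7. 1230.769ms @ 4 + 615.385ms (2)
8. 1846.154ms @ 6 + 615.385ms (2)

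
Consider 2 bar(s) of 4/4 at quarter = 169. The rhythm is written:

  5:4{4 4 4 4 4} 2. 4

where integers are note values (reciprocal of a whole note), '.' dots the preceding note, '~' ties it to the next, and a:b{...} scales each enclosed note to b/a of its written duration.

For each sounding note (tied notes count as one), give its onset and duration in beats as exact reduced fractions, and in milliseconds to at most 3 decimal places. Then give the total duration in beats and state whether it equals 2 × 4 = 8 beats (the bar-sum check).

1) 0.0ms=0b +284.024ms=4/5b
2) 284.024ms=4/5b +284.024ms=4/5b
3) 568.047ms=8/5b +284.024ms=4/5b
4) 852.071ms=12/5b +284.024ms=4/5b
5) 1136.095ms=16/5b +284.024ms=4/5b
6) 1420.118ms=4b +1065.089ms=3b
7) 2485.207ms=7b +355.03ms=1b
Σ=8b of 8 (169bpm 4/4) — PASS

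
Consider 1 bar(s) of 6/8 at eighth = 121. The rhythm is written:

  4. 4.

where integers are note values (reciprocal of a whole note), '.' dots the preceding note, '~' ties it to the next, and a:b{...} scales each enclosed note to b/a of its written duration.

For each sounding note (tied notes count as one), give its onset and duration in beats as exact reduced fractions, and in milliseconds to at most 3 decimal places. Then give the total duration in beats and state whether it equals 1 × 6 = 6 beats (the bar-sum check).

1) 0.0ms=0b +1487.603ms=3b
2) 1487.603ms=3b +1487.603ms=3b
Σ=6b of 6 (121bpm 6/8) — PASS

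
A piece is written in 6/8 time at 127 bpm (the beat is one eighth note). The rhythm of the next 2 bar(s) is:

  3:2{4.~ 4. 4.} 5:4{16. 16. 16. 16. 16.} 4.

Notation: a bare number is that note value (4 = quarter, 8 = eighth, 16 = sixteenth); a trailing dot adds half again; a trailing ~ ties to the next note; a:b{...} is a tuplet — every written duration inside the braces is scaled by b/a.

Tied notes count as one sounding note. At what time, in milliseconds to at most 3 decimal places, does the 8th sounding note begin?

1. 0.0ms @ 0 + 1889.764ms (4)
2. 1889.764ms @ 4 + 944.882ms (2)
3. 2834.646ms @ 6 + 283.465ms (3/5)
4. 3118.11ms @ 33/5 + 283.465ms (3/5)
5. 3401.575ms @ 36/5 + 283.465ms (3/5)
6. 3685.039ms @ 39/5 + 283.465ms (3/5)
7. 3968.504ms @ 42/5 + 283.465ms (3/5)
8. 4251.969ms @ 9 + 1417.323ms (3)

note 8 onset = 9b = 4251.969ms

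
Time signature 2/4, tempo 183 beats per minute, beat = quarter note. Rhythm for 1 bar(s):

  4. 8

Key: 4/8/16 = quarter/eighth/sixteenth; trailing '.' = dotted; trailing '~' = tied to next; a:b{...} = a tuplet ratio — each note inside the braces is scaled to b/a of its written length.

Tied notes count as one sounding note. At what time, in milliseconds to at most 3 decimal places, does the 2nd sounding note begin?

1. 0.0ms @ 0 + 491.803ms (3/2)
2. 491.803ms @ 3/2 + 163.934ms (1/2)

note 2 onset = 3/2b = 491.803ms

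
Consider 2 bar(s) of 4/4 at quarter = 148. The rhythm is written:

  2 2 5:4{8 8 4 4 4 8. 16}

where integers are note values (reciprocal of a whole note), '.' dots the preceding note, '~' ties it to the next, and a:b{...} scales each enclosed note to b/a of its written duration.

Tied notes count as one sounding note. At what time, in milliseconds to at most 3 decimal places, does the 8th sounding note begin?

note 8 onset = 36/5b = 2918.919ms

1. 0.0ms @ 0 + 810.811ms (2)
2. 810.811ms @ 2 + 810.811ms (2)
3. 1621.622ms @ 4 + 162.162ms (2/5)
4. 1783.784ms @ 22/5 + 162.162ms (2/5)
5. 1945.946ms @ 24/5 + 324.324ms (4/5)
6. 2270.27ms @ 28/5 + 324.324ms (4/5)
7. 2594.595ms @ 32/5 + 324.324ms (4/5)
8. 2918.919ms @ 36/5 + 243.243ms (3/5)
9. 3162.162ms @ 39/5 + 81.081ms (1/5)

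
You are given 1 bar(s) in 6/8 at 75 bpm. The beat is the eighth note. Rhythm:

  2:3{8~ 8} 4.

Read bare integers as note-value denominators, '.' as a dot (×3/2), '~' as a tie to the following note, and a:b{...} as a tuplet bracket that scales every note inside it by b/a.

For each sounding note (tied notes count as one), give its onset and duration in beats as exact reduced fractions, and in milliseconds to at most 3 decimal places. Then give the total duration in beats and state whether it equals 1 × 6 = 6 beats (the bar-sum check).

1) 0.0ms=0b +2400.0ms=3b
2) 2400.0ms=3b +2400.0ms=3b
Σ=6b of 6 (75bpm 6/8) — PASS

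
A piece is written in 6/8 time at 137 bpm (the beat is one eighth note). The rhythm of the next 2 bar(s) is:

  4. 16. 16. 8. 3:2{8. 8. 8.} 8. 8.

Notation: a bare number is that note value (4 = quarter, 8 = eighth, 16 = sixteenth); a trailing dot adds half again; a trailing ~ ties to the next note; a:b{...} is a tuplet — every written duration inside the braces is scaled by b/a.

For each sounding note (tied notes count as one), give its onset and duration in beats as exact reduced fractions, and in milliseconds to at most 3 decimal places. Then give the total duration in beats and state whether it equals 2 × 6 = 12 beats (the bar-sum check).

1) 0.0ms=0b +1313.869ms=3b
2) 1313.869ms=3b +328.467ms=3/4b
3) 1642.336ms=15/4b +328.467ms=3/4b
4) 1970.803ms=9/2b +656.934ms=3/2b
5) 2627.737ms=6b +437.956ms=1b
6) 3065.693ms=7b +437.956ms=1b
7) 3503.65ms=8b +437.956ms=1b
8) 3941.606ms=9b +656.934ms=3/2b
9) 4598.54ms=21/2b +656.934ms=3/2b
Σ=12b of 12 (137bpm 6/8) — PASS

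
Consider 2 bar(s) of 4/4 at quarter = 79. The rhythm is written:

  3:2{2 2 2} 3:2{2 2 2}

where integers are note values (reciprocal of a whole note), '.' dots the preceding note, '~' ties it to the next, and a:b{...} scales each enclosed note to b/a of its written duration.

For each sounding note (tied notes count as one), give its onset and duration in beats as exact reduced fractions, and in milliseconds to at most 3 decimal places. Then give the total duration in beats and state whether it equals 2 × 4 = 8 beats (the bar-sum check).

1) 0.0ms=0b +1012.658ms=4/3b
2) 1012.658ms=4/3b +1012.658ms=4/3b
3) 2025.316ms=8/3b +1012.658ms=4/3b
4) 3037.975ms=4b +1012.658ms=4/3b
5) 4050.633ms=16/3b +1012.658ms=4/3b
6) 5063.291ms=20/3b +1012.658ms=4/3b
Σ=8b of 8 (79bpm 4/4) — PASS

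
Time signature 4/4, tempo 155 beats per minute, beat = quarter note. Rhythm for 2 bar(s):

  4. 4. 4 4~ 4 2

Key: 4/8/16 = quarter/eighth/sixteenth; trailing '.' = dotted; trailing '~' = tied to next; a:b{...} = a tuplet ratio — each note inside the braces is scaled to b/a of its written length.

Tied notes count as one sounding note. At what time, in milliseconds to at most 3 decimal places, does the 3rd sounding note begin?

note 3 onset = 3b = 1161.29ms

1. 0.0ms @ 0 + 580.645ms (3/2)
2. 580.645ms @ 3/2 + 580.645ms (3/2)
3. 1161.29ms @ 3 + 387.097ms (1)
4. 1548.387ms @ 4 + 774.194ms (2)
5. 2322.581ms @ 6 + 774.194ms (2)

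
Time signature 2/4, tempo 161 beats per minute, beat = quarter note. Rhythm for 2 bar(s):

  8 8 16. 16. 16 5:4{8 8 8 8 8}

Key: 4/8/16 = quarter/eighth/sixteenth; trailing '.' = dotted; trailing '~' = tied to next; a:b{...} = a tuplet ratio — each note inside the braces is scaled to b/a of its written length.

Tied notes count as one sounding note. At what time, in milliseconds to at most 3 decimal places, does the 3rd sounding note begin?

1. 0.0ms @ 0 + 186.335ms (1/2)
2. 186.335ms @ 1/2 + 186.335ms (1/2)
3. 372.671ms @ 1 + 139.752ms (3/8)
4. 512.422ms @ 11/8 + 139.752ms (3/8)
5. 652.174ms @ 7/4 + 93.168ms (1/4)
6. 745.342ms @ 2 + 149.068ms (2/5)
7. 894.41ms @ 12/5 + 149.068ms (2/5)
8. 1043.478ms @ 14/5 + 149.068ms (2/5)
9. 1192.547ms @ 16/5 + 149.068ms (2/5)
10. 1341.615ms @ 18/5 + 149.068ms (2/5)

note 3 onset = 1b = 372.671ms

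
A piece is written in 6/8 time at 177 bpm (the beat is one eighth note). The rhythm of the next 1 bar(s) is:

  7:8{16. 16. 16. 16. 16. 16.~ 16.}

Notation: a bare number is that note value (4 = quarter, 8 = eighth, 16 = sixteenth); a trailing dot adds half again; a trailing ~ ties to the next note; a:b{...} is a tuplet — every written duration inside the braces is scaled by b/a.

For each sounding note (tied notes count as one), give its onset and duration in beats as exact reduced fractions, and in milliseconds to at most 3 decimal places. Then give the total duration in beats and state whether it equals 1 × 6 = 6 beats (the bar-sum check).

1) 0.0ms=0b +290.557ms=6/7b
2) 290.557ms=6/7b +290.557ms=6/7b
3) 581.114ms=12/7b +290.557ms=6/7b
4) 871.671ms=18/7b +290.557ms=6/7b
5) 1162.228ms=24/7b +290.557ms=6/7b
6) 1452.785ms=30/7b +581.114ms=12/7b
Σ=6b of 6 (177bpm 6/8) — PASS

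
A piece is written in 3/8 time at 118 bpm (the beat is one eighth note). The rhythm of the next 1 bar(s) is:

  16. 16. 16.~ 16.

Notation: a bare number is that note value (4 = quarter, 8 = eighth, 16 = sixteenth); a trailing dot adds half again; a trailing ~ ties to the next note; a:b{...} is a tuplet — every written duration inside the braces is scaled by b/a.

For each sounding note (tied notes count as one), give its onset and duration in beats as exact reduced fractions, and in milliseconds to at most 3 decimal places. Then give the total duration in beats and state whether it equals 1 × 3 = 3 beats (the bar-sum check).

1) 0.0ms=0b +381.356ms=3/4b
2) 381.356ms=3/4b +381.356ms=3/4b
3) 762.712ms=3/2b +762.712ms=3/2b
Σ=3b of 3 (118bpm 3/8) — PASS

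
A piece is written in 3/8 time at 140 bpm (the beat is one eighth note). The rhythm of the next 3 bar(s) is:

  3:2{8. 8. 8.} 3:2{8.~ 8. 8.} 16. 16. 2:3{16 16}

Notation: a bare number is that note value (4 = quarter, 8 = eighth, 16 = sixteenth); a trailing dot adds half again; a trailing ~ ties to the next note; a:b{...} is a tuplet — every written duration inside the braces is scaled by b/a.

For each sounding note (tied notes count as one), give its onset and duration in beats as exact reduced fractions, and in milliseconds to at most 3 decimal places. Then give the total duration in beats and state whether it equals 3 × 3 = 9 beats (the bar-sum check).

1) 0.0ms=0b +428.571ms=1b
2) 428.571ms=1b +428.571ms=1b
3) 857.143ms=2b +428.571ms=1b
4) 1285.714ms=3b +857.143ms=2b
5) 2142.857ms=5b +428.571ms=1b
6) 2571.429ms=6b +321.429ms=3/4b
7) 2892.857ms=27/4b +321.429ms=3/4b
8) 3214.286ms=15/2b +321.429ms=3/4b
9) 3535.714ms=33/4b +321.429ms=3/4b
Σ=9b of 9 (140bpm 3/8) — PASS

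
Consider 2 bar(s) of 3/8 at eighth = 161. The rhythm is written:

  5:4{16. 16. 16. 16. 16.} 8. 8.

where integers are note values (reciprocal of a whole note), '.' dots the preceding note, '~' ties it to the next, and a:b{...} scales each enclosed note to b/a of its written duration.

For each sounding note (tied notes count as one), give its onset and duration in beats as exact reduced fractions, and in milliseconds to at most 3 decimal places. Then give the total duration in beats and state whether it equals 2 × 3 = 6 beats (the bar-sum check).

1) 0.0ms=0b +223.602ms=3/5b
2) 223.602ms=3/5b +223.602ms=3/5b
3) 447.205ms=6/5b +223.602ms=3/5b
4) 670.807ms=9/5b +223.602ms=3/5b
5) 894.41ms=12/5b +223.602ms=3/5b
6) 1118.012ms=3b +559.006ms=3/2b
7) 1677.019ms=9/2b +559.006ms=3/2b
Σ=6b of 6 (161bpm 3/8) — PASS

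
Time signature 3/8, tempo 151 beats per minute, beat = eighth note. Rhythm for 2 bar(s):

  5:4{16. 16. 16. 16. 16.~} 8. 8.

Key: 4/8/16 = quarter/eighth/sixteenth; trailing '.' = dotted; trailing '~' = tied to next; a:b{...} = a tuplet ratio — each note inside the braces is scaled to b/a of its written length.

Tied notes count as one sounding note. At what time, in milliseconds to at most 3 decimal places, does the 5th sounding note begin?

note 5 onset = 12/5b = 953.642ms

1. 0.0ms @ 0 + 238.411ms (3/5)
2. 238.411ms @ 3/5 + 238.411ms (3/5)
3. 476.821ms @ 6/5 + 238.411ms (3/5)
4. 715.232ms @ 9/5 + 238.411ms (3/5)
5. 953.642ms @ 12/5 + 834.437ms (21/10)
6. 1788.079ms @ 9/2 + 596.026ms (3/2)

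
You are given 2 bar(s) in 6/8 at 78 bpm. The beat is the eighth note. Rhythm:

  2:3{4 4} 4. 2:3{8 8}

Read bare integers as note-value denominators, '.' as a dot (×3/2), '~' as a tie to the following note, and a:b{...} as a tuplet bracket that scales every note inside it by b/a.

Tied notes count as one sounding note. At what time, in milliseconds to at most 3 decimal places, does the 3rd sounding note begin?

1. 0.0ms @ 0 + 2307.692ms (3)
2. 2307.692ms @ 3 + 2307.692ms (3)
3. 4615.385ms @ 6 + 2307.692ms (3)
4. 6923.077ms @ 9 + 1153.846ms (3/2)
5. 8076.923ms @ 21/2 + 1153.846ms (3/2)

note 3 onset = 6b = 4615.385ms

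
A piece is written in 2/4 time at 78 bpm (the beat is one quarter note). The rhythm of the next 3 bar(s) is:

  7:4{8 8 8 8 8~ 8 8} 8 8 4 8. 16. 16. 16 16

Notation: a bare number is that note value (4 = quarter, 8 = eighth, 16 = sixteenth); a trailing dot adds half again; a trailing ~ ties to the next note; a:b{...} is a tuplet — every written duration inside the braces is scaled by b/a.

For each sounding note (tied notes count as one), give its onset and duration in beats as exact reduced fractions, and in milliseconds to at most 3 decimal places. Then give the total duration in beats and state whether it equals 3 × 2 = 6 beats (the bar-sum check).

1) 0.0ms=0b +219.78ms=2/7b
2) 219.78ms=2/7b +219.78ms=2/7b
3) 439.56ms=4/7b +219.78ms=2/7b
4) 659.341ms=6/7b +219.78ms=2/7b
5) 879.121ms=8/7b +439.56ms=4/7b
6) 1318.681ms=12/7b +219.78ms=2/7b
7) 1538.462ms=2b +384.615ms=1/2b
8) 1923.077ms=5/2b +384.615ms=1/2b
9) 2307.692ms=3b +769.231ms=1b
10) 3076.923ms=4b +576.923ms=3/4b
11) 3653.846ms=19/4b +288.462ms=3/8b
12) 3942.308ms=41/8b +288.462ms=3/8b
13) 4230.769ms=11/2b +192.308ms=1/4b
14) 4423.077ms=23/4b +192.308ms=1/4b
Σ=6b of 6 (78bpm 2/4) — PASS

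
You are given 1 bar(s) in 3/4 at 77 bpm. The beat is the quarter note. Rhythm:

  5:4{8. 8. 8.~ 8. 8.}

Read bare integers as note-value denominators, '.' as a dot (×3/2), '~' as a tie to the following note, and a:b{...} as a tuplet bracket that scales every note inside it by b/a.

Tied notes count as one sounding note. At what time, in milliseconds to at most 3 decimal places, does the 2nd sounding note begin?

note 2 onset = 3/5b = 467.532ms

1. 0.0ms @ 0 + 467.532ms (3/5)
2. 467.532ms @ 3/5 + 467.532ms (3/5)
3. 935.065ms @ 6/5 + 935.065ms (6/5)
4. 1870.13ms @ 12/5 + 467.532ms (3/5)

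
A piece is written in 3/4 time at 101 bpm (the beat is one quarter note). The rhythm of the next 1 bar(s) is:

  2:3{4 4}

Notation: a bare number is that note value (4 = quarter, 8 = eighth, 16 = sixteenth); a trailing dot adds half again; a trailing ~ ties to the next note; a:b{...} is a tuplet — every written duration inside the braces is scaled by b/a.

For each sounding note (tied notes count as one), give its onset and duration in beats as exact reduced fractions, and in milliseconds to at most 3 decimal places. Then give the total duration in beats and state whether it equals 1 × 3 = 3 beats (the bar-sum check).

1) 0.0ms=0b +891.089ms=3/2b
2) 891.089ms=3/2b +891.089ms=3/2b
Σ=3b of 3 (101bpm 3/4) — PASS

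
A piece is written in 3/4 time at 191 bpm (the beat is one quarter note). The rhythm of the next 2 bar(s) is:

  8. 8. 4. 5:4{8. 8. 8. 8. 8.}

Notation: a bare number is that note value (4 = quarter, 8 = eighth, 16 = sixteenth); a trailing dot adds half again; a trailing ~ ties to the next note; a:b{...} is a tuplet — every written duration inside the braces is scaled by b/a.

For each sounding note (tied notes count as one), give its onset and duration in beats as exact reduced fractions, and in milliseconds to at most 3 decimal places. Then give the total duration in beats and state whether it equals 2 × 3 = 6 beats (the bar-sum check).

1) 0.0ms=0b +235.602ms=3/4b
2) 235.602ms=3/4b +235.602ms=3/4b
3) 471.204ms=3/2b +471.204ms=3/2b
4) 942.408ms=3b +188.482ms=3/5b
5) 1130.89ms=18/5b +188.482ms=3/5b
6) 1319.372ms=21/5b +188.482ms=3/5b
7) 1507.853ms=24/5b +188.482ms=3/5b
8) 1696.335ms=27/5b +188.482ms=3/5b
Σ=6b of 6 (191bpm 3/4) — PASS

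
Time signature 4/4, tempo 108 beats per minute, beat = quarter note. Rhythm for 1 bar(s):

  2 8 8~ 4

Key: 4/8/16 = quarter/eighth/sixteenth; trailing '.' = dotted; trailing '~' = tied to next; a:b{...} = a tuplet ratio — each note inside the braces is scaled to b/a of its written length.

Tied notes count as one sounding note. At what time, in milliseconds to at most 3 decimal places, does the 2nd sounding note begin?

1. 0.0ms @ 0 + 1111.111ms (2)
2. 1111.111ms @ 2 + 277.778ms (1/2)
3. 1388.889ms @ 5/2 + 833.333ms (3/2)

note 2 onset = 2b = 1111.111ms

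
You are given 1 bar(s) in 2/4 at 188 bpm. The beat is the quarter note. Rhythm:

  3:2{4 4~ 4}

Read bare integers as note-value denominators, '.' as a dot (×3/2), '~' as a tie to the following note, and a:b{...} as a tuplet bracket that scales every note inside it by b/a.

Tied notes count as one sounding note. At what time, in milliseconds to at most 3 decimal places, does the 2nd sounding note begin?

1. 0.0ms @ 0 + 212.766ms (2/3)
2. 212.766ms @ 2/3 + 425.532ms (4/3)

note 2 onset = 2/3b = 212.766ms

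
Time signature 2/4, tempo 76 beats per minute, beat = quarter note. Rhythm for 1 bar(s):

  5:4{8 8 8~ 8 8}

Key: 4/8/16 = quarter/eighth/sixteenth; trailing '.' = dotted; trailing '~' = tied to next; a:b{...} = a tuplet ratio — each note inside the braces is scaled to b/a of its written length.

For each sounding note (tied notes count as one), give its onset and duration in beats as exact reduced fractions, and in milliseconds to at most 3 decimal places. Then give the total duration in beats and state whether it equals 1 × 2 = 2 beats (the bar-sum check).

1) 0.0ms=0b +315.789ms=2/5b
2) 315.789ms=2/5b +315.789ms=2/5b
3) 631.579ms=4/5b +631.579ms=4/5b
4) 1263.158ms=8/5b +315.789ms=2/5b
Σ=2b of 2 (76bpm 2/4) — PASS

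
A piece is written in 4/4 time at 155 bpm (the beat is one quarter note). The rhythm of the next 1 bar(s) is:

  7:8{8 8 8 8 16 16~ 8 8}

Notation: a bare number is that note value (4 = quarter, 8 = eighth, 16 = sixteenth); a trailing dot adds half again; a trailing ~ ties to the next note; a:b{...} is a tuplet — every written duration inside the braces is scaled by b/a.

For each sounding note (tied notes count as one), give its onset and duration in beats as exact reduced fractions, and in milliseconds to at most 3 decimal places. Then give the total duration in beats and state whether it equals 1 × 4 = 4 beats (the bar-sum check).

1) 0.0ms=0b +221.198ms=4/7b
2) 221.198ms=4/7b +221.198ms=4/7b
3) 442.396ms=8/7b +221.198ms=4/7b
4) 663.594ms=12/7b +221.198ms=4/7b
5) 884.793ms=16/7b +110.599ms=2/7b
6) 995.392ms=18/7b +331.797ms=6/7b
7) 1327.189ms=24/7b +221.198ms=4/7b
Σ=4b of 4 (155bpm 4/4) — PASS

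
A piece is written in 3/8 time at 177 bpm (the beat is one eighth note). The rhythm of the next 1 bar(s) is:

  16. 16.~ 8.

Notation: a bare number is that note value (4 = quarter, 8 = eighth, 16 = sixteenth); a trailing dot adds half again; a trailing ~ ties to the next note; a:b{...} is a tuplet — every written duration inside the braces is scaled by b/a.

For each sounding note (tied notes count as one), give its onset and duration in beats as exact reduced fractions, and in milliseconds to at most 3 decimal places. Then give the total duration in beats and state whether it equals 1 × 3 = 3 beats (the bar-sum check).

1) 0.0ms=0b +254.237ms=3/4b
2) 254.237ms=3/4b +762.712ms=9/4b
Σ=3b of 3 (177bpm 3/8) — PASS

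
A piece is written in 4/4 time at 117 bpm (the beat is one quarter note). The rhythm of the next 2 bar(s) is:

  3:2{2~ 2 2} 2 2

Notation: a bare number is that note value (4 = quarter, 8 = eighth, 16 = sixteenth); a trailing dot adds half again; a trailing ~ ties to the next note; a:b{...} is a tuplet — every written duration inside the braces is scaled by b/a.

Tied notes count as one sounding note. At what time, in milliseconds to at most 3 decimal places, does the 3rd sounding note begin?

1. 0.0ms @ 0 + 1367.521ms (8/3)
2. 1367.521ms @ 8/3 + 683.761ms (4/3)
3. 2051.282ms @ 4 + 1025.641ms (2)
4. 3076.923ms @ 6 + 1025.641ms (2)

note 3 onset = 4b = 2051.282ms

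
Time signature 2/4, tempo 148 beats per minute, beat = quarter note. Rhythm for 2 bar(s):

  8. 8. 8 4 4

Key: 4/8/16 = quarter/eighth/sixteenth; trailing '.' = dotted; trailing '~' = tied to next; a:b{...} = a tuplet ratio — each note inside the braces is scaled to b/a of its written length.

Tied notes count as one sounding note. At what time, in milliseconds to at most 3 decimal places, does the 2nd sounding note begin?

note 2 onset = 3/4b = 304.054ms

1. 0.0ms @ 0 + 304.054ms (3/4)
2. 304.054ms @ 3/4 + 304.054ms (3/4)
3. 608.108ms @ 3/2 + 202.703ms (1/2)
4. 810.811ms @ 2 + 405.405ms (1)
5. 1216.216ms @ 3 + 405.405ms (1)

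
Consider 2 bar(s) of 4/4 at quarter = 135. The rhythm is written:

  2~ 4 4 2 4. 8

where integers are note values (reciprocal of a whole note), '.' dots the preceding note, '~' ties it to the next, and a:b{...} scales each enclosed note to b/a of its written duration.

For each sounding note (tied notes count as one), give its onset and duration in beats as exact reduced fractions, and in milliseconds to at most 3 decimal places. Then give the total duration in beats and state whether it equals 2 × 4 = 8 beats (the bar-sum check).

1) 0.0ms=0b +1333.333ms=3b
2) 1333.333ms=3b +444.444ms=1b
3) 1777.778ms=4b +888.889ms=2b
4) 2666.667ms=6b +666.667ms=3/2b
5) 3333.333ms=15/2b +222.222ms=1/2b
Σ=8b of 8 (135bpm 4/4) — PASS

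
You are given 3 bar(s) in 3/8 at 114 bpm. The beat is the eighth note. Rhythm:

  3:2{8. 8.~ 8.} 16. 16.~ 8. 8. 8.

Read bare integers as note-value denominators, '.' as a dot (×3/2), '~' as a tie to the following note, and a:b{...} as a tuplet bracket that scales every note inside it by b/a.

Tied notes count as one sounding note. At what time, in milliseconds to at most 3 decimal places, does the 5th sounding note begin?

1. 0.0ms @ 0 + 526.316ms (1)
2. 526.316ms @ 1 + 1052.632ms (2)
3. 1578.947ms @ 3 + 394.737ms (3/4)
4. 1973.684ms @ 15/4 + 1184.211ms (9/4)
5. 3157.895ms @ 6 + 789.474ms (3/2)
6. 3947.368ms @ 15/2 + 789.474ms (3/2)

note 5 onset = 6b = 3157.895ms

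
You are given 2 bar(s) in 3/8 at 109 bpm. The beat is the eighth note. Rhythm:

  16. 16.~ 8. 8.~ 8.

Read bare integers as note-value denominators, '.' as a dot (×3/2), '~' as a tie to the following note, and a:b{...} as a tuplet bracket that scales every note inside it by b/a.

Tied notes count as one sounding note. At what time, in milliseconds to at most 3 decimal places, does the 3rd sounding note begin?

note 3 onset = 3b = 1651.376ms

1. 0.0ms @ 0 + 412.844ms (3/4)
2. 412.844ms @ 3/4 + 1238.532ms (9/4)
3. 1651.376ms @ 3 + 1651.376ms (3)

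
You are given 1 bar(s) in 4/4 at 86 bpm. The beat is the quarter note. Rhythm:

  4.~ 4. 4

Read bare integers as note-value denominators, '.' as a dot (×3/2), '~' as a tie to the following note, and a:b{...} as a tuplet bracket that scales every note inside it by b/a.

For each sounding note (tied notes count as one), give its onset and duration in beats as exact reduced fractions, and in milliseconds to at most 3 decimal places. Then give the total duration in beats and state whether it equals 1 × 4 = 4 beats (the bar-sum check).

1) 0.0ms=0b +2093.023ms=3b
2) 2093.023ms=3b +697.674ms=1b
Σ=4b of 4 (86bpm 4/4) — PASS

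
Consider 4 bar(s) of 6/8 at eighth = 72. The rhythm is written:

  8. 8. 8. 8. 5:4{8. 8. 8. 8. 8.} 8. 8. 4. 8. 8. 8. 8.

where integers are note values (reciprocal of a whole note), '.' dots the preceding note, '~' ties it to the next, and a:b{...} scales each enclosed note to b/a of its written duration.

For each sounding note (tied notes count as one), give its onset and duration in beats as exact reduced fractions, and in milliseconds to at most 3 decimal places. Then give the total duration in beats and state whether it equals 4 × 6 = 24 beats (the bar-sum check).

1) 0.0ms=0b +1250.0ms=3/2b
2) 1250.0ms=3/2b +1250.0ms=3/2b
3) 2500.0ms=3b +1250.0ms=3/2b
4) 3750.0ms=9/2b +1250.0ms=3/2b
5) 5000.0ms=6b +1000.0ms=6/5b
6) 6000.0ms=36/5b +1000.0ms=6/5b
7) 7000.0ms=42/5b +1000.0ms=6/5b
8) 8000.0ms=48/5b +1000.0ms=6/5b
9) 9000.0ms=54/5b +1000.0ms=6/5b
10) 10000.0ms=12b +1250.0ms=3/2b
11) 11250.0ms=27/2b +1250.0ms=3/2b
12) 12500.0ms=15b +2500.0ms=3b
13) 15000.0ms=18b +1250.0ms=3/2b
14) 16250.0ms=39/2b +1250.0ms=3/2b
15) 17500.0ms=21b +1250.0ms=3/2b
16) 18750.0ms=45/2b +1250.0ms=3/2b
Σ=24b of 24 (72bpm 6/8) — PASS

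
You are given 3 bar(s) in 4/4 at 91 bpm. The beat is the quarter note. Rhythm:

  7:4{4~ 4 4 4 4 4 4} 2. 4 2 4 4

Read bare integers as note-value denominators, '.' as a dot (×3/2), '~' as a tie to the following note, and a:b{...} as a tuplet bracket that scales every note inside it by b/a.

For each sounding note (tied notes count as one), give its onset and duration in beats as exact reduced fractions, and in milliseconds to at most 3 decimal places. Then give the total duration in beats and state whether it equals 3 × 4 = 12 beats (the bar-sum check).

1) 0.0ms=0b +753.532ms=8/7b
2) 753.532ms=8/7b +376.766ms=4/7b
3) 1130.298ms=12/7b +376.766ms=4/7b
4) 1507.064ms=16/7b +376.766ms=4/7b
5) 1883.83ms=20/7b +376.766ms=4/7b
6) 2260.597ms=24/7b +376.766ms=4/7b
7) 2637.363ms=4b +1978.022ms=3b
8) 4615.385ms=7b +659.341ms=1b
9) 5274.725ms=8b +1318.681ms=2b
10) 6593.407ms=10b +659.341ms=1b
11) 7252.747ms=11b +659.341ms=1b
Σ=12b of 12 (91bpm 4/4) — PASS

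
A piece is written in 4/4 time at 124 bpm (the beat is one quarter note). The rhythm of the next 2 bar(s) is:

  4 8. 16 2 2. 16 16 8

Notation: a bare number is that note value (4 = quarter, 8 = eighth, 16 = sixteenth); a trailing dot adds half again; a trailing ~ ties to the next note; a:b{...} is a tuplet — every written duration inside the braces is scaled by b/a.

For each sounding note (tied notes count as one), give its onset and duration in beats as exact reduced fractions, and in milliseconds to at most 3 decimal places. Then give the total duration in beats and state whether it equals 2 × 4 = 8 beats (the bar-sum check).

1) 0.0ms=0b +483.871ms=1b
2) 483.871ms=1b +362.903ms=3/4b
3) 846.774ms=7/4b +120.968ms=1/4b
4) 967.742ms=2b +967.742ms=2b
5) 1935.484ms=4b +1451.613ms=3b
6) 3387.097ms=7b +120.968ms=1/4b
7) 3508.065ms=29/4b +120.968ms=1/4b
8) 3629.032ms=15/2b +241.935ms=1/2b
Σ=8b of 8 (124bpm 4/4) — PASS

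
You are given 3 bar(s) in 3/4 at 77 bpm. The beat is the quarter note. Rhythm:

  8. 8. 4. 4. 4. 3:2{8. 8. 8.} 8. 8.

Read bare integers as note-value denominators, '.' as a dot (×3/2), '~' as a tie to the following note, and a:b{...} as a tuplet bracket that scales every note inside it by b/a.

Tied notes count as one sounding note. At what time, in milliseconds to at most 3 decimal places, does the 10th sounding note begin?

note 10 onset = 33/4b = 6428.571ms

1. 0.0ms @ 0 + 584.416ms (3/4)
2. 584.416ms @ 3/4 + 584.416ms (3/4)
3. 1168.831ms @ 3/2 + 1168.831ms (3/2)
4. 2337.662ms @ 3 + 1168.831ms (3/2)
5. 3506.494ms @ 9/2 + 1168.831ms (3/2)
6. 4675.325ms @ 6 + 389.61ms (1/2)
7. 5064.935ms @ 13/2 + 389.61ms (1/2)
8. 5454.545ms @ 7 + 389.61ms (1/2)
9. 5844.156ms @ 15/2 + 584.416ms (3/4)
10. 6428.571ms @ 33/4 + 584.416ms (3/4)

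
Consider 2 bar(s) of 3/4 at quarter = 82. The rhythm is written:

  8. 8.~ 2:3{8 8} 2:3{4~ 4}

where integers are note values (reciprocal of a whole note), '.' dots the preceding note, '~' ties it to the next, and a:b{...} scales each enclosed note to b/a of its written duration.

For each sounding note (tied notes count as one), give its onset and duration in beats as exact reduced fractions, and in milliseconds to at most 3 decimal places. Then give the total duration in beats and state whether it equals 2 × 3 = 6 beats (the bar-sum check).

1) 0.0ms=0b +548.78ms=3/4b
2) 548.78ms=3/4b +1097.561ms=3/2b
3) 1646.341ms=9/4b +548.78ms=3/4b
4) 2195.122ms=3b +2195.122ms=3b
Σ=6b of 6 (82bpm 3/4) — PASS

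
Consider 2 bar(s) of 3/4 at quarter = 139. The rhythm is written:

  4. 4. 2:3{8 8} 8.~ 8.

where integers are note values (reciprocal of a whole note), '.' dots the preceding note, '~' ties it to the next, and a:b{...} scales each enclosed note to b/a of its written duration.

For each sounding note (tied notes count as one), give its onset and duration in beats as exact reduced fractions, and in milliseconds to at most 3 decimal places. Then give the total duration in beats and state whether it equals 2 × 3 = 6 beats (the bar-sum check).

1) 0.0ms=0b +647.482ms=3/2b
2) 647.482ms=3/2b +647.482ms=3/2b
3) 1294.964ms=3b +323.741ms=3/4b
4) 1618.705ms=15/4b +323.741ms=3/4b
5) 1942.446ms=9/2b +647.482ms=3/2b
Σ=6b of 6 (139bpm 3/4) — PASS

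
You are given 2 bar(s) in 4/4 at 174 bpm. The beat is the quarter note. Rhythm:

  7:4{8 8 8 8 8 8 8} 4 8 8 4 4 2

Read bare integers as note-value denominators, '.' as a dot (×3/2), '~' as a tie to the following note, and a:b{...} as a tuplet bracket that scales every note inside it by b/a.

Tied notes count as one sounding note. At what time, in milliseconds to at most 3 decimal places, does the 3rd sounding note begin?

1. 0.0ms @ 0 + 98.522ms (2/7)
2. 98.522ms @ 2/7 + 98.522ms (2/7)
3. 197.044ms @ 4/7 + 98.522ms (2/7)
4. 295.567ms @ 6/7 + 98.522ms (2/7)
5. 394.089ms @ 8/7 + 98.522ms (2/7)
6. 492.611ms @ 10/7 + 98.522ms (2/7)
7. 591.133ms @ 12/7 + 98.522ms (2/7)
8. 689.655ms @ 2 + 344.828ms (1)
9. 1034.483ms @ 3 + 172.414ms (1/2)
10. 1206.897ms @ 7/2 + 172.414ms (1/2)
11. 1379.31ms @ 4 + 344.828ms (1)
12. 1724.138ms @ 5 + 344.828ms (1)
13. 2068.966ms @ 6 + 689.655ms (2)

note 3 onset = 4/7b = 197.044ms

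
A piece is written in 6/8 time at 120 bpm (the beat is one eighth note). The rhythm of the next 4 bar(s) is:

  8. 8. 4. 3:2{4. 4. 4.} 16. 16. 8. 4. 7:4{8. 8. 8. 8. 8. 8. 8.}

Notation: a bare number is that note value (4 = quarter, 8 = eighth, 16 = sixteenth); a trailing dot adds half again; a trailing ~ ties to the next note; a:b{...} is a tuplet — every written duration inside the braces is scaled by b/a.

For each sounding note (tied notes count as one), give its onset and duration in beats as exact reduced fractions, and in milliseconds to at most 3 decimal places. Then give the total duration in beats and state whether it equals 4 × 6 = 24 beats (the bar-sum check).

1) 0.0ms=0b +750.0ms=3/2b
2) 750.0ms=3/2b +750.0ms=3/2b
3) 1500.0ms=3b +1500.0ms=3b
4) 3000.0ms=6b +1000.0ms=2b
5) 4000.0ms=8b +1000.0ms=2b
6) 5000.0ms=10b +1000.0ms=2b
7) 6000.0ms=12b +375.0ms=3/4b
8) 6375.0ms=51/4b +375.0ms=3/4b
9) 6750.0ms=27/2b +750.0ms=3/2b
10) 7500.0ms=15b +1500.0ms=3b
11) 9000.0ms=18b +428.571ms=6/7b
12) 9428.571ms=132/7b +428.571ms=6/7b
13) 9857.143ms=138/7b +428.571ms=6/7b
14) 10285.714ms=144/7b +428.571ms=6/7b
15) 10714.286ms=150/7b +428.571ms=6/7b
16) 11142.857ms=156/7b +428.571ms=6/7b
17) 11571.429ms=162/7b +428.571ms=6/7b
Σ=24b of 24 (120bpm 6/8) — PASS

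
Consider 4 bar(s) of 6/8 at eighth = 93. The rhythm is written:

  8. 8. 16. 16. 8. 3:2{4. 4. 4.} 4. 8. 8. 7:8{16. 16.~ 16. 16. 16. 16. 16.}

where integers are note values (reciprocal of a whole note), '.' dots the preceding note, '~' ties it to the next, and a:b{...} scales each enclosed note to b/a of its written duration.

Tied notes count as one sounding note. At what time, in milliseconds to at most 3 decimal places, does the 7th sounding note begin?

1. 0.0ms @ 0 + 967.742ms (3/2)
2. 967.742ms @ 3/2 + 967.742ms (3/2)
3. 1935.484ms @ 3 + 483.871ms (3/4)
4. 2419.355ms @ 15/4 + 483.871ms (3/4)
5. 2903.226ms @ 9/2 + 967.742ms (3/2)
6. 3870.968ms @ 6 + 1290.323ms (2)
7. 5161.29ms @ 8 + 1290.323ms (2)
8. 6451.613ms @ 10 + 1290.323ms (2)
9. 7741.935ms @ 12 + 1935.484ms (3)
10. 9677.419ms @ 15 + 967.742ms (3/2)
11. 10645.161ms @ 33/2 + 967.742ms (3/2)
12. 11612.903ms @ 18 + 552.995ms (6/7)
13. 12165.899ms @ 132/7 + 1105.991ms (12/7)
14. 13271.889ms @ 144/7 + 552.995ms (6/7)
15. 13824.885ms @ 150/7 + 552.995ms (6/7)
16. 14377.88ms @ 156/7 + 552.995ms (6/7)
17. 14930.876ms @ 162/7 + 552.995ms (6/7)

note 7 onset = 8b = 5161.29ms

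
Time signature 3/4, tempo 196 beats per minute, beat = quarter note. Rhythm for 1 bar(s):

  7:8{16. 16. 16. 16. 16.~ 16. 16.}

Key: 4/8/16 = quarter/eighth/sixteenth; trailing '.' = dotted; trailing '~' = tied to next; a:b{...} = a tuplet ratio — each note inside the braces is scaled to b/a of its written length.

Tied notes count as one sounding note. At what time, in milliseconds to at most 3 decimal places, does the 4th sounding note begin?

1. 0.0ms @ 0 + 131.195ms (3/7)
2. 131.195ms @ 3/7 + 131.195ms (3/7)
3. 262.391ms @ 6/7 + 131.195ms (3/7)
4. 393.586ms @ 9/7 + 131.195ms (3/7)
5. 524.781ms @ 12/7 + 262.391ms (6/7)
6. 787.172ms @ 18/7 + 131.195ms (3/7)

note 4 onset = 9/7b = 393.586ms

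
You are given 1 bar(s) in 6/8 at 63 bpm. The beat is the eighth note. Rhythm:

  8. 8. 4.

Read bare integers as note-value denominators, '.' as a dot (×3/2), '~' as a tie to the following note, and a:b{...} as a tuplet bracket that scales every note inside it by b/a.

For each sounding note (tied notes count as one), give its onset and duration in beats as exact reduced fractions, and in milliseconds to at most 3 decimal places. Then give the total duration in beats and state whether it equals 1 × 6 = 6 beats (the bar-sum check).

1) 0.0ms=0b +1428.571ms=3/2b
2) 1428.571ms=3/2b +1428.571ms=3/2b
3) 2857.143ms=3b +2857.143ms=3b
Σ=6b of 6 (63bpm 6/8) — PASS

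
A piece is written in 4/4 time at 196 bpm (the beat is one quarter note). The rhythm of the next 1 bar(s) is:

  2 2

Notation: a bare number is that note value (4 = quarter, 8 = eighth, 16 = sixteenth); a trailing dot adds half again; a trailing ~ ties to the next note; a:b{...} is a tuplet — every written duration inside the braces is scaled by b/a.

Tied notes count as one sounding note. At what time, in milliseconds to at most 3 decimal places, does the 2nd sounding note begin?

note 2 onset = 2b = 612.245ms

1. 0.0ms @ 0 + 612.245ms (2)
2. 612.245ms @ 2 + 612.245ms (2)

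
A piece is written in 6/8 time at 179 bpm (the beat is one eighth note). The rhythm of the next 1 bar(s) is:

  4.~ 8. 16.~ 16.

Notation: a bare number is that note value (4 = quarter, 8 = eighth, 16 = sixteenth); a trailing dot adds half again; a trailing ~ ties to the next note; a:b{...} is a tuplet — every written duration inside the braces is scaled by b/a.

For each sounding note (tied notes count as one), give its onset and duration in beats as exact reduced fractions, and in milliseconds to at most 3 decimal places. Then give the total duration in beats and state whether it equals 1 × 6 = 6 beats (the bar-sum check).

1) 0.0ms=0b +1508.38ms=9/2b
2) 1508.38ms=9/2b +502.793ms=3/2b
Σ=6b of 6 (179bpm 6/8) — PASS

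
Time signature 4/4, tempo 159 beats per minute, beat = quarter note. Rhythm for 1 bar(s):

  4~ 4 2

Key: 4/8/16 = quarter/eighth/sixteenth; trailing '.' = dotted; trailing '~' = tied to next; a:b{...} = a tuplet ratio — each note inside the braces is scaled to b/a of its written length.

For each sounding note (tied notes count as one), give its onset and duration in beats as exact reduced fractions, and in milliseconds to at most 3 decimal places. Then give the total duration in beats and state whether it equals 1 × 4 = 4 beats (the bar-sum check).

1) 0.0ms=0b +754.717ms=2b
2) 754.717ms=2b +754.717ms=2b
Σ=4b of 4 (159bpm 4/4) — PASS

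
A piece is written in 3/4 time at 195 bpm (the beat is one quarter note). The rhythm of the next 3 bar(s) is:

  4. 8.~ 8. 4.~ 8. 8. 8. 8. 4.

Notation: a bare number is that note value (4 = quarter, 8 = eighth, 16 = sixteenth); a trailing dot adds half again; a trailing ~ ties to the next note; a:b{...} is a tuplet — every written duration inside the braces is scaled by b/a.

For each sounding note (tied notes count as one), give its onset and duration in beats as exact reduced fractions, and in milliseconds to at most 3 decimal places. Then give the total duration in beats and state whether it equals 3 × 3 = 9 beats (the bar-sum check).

1) 0.0ms=0b +461.538ms=3/2b
2) 461.538ms=3/2b +461.538ms=3/2b
3) 923.077ms=3b +692.308ms=9/4b
4) 1615.385ms=21/4b +230.769ms=3/4b
5) 1846.154ms=6b +230.769ms=3/4b
6) 2076.923ms=27/4b +230.769ms=3/4b
7) 2307.692ms=15/2b +461.538ms=3/2b
Σ=9b of 9 (195bpm 3/4) — PASS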